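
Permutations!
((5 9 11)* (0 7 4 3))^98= (0 4)(3 7)(5 11 9)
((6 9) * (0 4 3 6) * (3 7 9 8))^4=((0 4 7 9)(3 6 8))^4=(9)(3 6 8)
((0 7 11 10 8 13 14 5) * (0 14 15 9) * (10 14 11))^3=((0 7 10 8 13 15 9)(5 11 14))^3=(0 8 9 10 15 7 13)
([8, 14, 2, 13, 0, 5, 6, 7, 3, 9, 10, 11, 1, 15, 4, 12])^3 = [13, 0, 2, 12, 3, 5, 6, 7, 15, 9, 10, 11, 4, 1, 8, 14]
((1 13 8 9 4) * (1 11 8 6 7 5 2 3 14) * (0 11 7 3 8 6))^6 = ((0 11 6 3 14 1 13)(2 8 9 4 7 5))^6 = (0 13 1 14 3 6 11)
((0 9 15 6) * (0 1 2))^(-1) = (0 2 1 6 15 9)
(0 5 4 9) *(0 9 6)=[5, 1, 2, 3, 6, 4, 0, 7, 8, 9]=(9)(0 5 4 6)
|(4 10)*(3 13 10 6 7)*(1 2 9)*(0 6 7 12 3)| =24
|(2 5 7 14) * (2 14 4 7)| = |(14)(2 5)(4 7)| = 2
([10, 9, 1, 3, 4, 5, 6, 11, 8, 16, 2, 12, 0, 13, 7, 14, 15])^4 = [9, 14, 15, 3, 4, 5, 6, 10, 8, 7, 16, 2, 1, 13, 0, 12, 11]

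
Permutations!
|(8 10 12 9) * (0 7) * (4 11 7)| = |(0 4 11 7)(8 10 12 9)| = 4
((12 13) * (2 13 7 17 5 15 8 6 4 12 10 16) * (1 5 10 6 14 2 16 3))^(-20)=(1 4 15 7 14 10 13)(2 3 6 5 12 8 17)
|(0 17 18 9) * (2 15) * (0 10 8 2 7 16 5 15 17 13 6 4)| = 12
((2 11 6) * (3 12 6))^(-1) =((2 11 3 12 6))^(-1) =(2 6 12 3 11)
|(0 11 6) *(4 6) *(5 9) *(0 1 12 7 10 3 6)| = 6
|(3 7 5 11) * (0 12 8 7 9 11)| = |(0 12 8 7 5)(3 9 11)| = 15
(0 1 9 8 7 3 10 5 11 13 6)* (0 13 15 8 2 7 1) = [0, 9, 7, 10, 4, 11, 13, 3, 1, 2, 5, 15, 12, 6, 14, 8] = (1 9 2 7 3 10 5 11 15 8)(6 13)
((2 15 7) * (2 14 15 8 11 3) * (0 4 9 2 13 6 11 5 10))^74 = (0 8 4 5 9 10 2)(3 6)(7 15 14)(11 13)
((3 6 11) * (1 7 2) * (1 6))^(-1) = (1 3 11 6 2 7)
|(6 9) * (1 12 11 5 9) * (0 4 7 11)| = |(0 4 7 11 5 9 6 1 12)| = 9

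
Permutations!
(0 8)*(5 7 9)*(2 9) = [8, 1, 9, 3, 4, 7, 6, 2, 0, 5] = (0 8)(2 9 5 7)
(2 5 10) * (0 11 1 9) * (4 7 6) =(0 11 1 9)(2 5 10)(4 7 6) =[11, 9, 5, 3, 7, 10, 4, 6, 8, 0, 2, 1]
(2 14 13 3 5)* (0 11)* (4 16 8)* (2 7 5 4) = [11, 1, 14, 4, 16, 7, 6, 5, 2, 9, 10, 0, 12, 3, 13, 15, 8] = (0 11)(2 14 13 3 4 16 8)(5 7)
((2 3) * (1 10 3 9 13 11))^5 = (1 13 2 10 11 9 3)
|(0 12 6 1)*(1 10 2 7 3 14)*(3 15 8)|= |(0 12 6 10 2 7 15 8 3 14 1)|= 11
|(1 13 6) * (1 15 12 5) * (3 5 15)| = 10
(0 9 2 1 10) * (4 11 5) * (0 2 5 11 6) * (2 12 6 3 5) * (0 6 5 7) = (0 9 2 1 10 12 5 4 3 7) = [9, 10, 1, 7, 3, 4, 6, 0, 8, 2, 12, 11, 5]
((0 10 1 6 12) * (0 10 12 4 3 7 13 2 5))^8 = ((0 12 10 1 6 4 3 7 13 2 5))^8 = (0 13 4 10 5 7 6 12 2 3 1)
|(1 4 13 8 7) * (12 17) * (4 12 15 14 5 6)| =11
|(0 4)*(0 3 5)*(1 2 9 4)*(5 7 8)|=9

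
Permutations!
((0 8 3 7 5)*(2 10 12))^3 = (12)(0 7 8 5 3)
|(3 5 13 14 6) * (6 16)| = |(3 5 13 14 16 6)| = 6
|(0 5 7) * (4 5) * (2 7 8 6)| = 7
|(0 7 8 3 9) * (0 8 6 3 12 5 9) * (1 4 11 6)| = 28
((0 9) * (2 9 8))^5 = ((0 8 2 9))^5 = (0 8 2 9)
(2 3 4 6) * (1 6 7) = (1 6 2 3 4 7) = [0, 6, 3, 4, 7, 5, 2, 1]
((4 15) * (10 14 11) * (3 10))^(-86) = (15)(3 14)(10 11)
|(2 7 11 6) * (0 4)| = |(0 4)(2 7 11 6)| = 4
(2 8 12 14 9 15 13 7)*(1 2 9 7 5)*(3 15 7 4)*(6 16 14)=(1 2 8 12 6 16 14 4 3 15 13 5)(7 9)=[0, 2, 8, 15, 3, 1, 16, 9, 12, 7, 10, 11, 6, 5, 4, 13, 14]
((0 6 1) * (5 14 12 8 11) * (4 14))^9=((0 6 1)(4 14 12 8 11 5))^9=(4 8)(5 12)(11 14)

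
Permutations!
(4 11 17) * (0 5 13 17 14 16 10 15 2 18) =(0 5 13 17 4 11 14 16 10 15 2 18) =[5, 1, 18, 3, 11, 13, 6, 7, 8, 9, 15, 14, 12, 17, 16, 2, 10, 4, 0]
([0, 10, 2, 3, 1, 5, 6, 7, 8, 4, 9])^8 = [0, 1, 2, 3, 4, 5, 6, 7, 8, 9, 10]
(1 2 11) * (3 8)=(1 2 11)(3 8)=[0, 2, 11, 8, 4, 5, 6, 7, 3, 9, 10, 1]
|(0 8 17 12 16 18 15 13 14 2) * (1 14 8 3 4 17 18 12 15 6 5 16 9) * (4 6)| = 30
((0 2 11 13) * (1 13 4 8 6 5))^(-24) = ((0 2 11 4 8 6 5 1 13))^(-24) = (0 4 5)(1 2 8)(6 13 11)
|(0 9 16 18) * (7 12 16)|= |(0 9 7 12 16 18)|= 6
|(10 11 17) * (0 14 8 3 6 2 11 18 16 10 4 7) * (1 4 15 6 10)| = 10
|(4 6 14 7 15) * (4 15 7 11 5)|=5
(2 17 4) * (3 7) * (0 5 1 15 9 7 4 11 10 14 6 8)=[5, 15, 17, 4, 2, 1, 8, 3, 0, 7, 14, 10, 12, 13, 6, 9, 16, 11]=(0 5 1 15 9 7 3 4 2 17 11 10 14 6 8)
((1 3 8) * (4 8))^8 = ((1 3 4 8))^8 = (8)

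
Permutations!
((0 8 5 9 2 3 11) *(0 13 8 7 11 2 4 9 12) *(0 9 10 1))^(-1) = ((0 7 11 13 8 5 12 9 4 10 1)(2 3))^(-1) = (0 1 10 4 9 12 5 8 13 11 7)(2 3)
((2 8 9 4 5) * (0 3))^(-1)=((0 3)(2 8 9 4 5))^(-1)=(0 3)(2 5 4 9 8)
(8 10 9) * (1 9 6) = (1 9 8 10 6) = [0, 9, 2, 3, 4, 5, 1, 7, 10, 8, 6]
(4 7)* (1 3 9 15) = [0, 3, 2, 9, 7, 5, 6, 4, 8, 15, 10, 11, 12, 13, 14, 1] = (1 3 9 15)(4 7)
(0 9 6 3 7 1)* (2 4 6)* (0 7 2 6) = (0 9 6 3 2 4)(1 7) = [9, 7, 4, 2, 0, 5, 3, 1, 8, 6]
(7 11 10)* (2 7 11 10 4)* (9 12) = [0, 1, 7, 3, 2, 5, 6, 10, 8, 12, 11, 4, 9] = (2 7 10 11 4)(9 12)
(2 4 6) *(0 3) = [3, 1, 4, 0, 6, 5, 2] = (0 3)(2 4 6)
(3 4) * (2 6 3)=(2 6 3 4)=[0, 1, 6, 4, 2, 5, 3]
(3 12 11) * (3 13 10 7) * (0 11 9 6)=(0 11 13 10 7 3 12 9 6)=[11, 1, 2, 12, 4, 5, 0, 3, 8, 6, 7, 13, 9, 10]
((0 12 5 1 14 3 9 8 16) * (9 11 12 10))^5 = ((0 10 9 8 16)(1 14 3 11 12 5))^5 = (16)(1 5 12 11 3 14)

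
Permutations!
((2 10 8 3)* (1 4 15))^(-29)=((1 4 15)(2 10 8 3))^(-29)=(1 4 15)(2 3 8 10)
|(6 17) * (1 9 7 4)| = |(1 9 7 4)(6 17)| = 4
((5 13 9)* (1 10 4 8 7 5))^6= (1 13 7 4)(5 8 10 9)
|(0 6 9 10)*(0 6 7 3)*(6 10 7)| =|(10)(0 6 9 7 3)| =5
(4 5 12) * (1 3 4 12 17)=(1 3 4 5 17)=[0, 3, 2, 4, 5, 17, 6, 7, 8, 9, 10, 11, 12, 13, 14, 15, 16, 1]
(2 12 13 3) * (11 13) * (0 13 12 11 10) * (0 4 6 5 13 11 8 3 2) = (0 11 12 10 4 6 5 13 2 8 3) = [11, 1, 8, 0, 6, 13, 5, 7, 3, 9, 4, 12, 10, 2]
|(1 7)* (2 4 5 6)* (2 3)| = 10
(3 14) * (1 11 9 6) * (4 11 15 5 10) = (1 15 5 10 4 11 9 6)(3 14) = [0, 15, 2, 14, 11, 10, 1, 7, 8, 6, 4, 9, 12, 13, 3, 5]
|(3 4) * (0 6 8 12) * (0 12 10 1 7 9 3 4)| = |(12)(0 6 8 10 1 7 9 3)| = 8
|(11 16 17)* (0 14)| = |(0 14)(11 16 17)| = 6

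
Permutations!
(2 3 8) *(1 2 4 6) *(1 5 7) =(1 2 3 8 4 6 5 7) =[0, 2, 3, 8, 6, 7, 5, 1, 4]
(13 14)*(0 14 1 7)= [14, 7, 2, 3, 4, 5, 6, 0, 8, 9, 10, 11, 12, 1, 13]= (0 14 13 1 7)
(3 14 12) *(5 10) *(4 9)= (3 14 12)(4 9)(5 10)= [0, 1, 2, 14, 9, 10, 6, 7, 8, 4, 5, 11, 3, 13, 12]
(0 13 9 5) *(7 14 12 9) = (0 13 7 14 12 9 5) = [13, 1, 2, 3, 4, 0, 6, 14, 8, 5, 10, 11, 9, 7, 12]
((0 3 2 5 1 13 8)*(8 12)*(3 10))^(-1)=((0 10 3 2 5 1 13 12 8))^(-1)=(0 8 12 13 1 5 2 3 10)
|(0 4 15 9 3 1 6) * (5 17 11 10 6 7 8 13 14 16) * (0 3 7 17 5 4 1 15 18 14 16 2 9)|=72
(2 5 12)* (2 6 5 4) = (2 4)(5 12 6) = [0, 1, 4, 3, 2, 12, 5, 7, 8, 9, 10, 11, 6]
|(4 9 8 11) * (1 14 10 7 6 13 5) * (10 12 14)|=12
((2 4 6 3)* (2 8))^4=((2 4 6 3 8))^4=(2 8 3 6 4)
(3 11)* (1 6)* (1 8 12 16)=(1 6 8 12 16)(3 11)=[0, 6, 2, 11, 4, 5, 8, 7, 12, 9, 10, 3, 16, 13, 14, 15, 1]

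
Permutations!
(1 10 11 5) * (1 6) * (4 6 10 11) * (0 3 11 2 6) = (0 3 11 5 10 4)(1 2 6) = [3, 2, 6, 11, 0, 10, 1, 7, 8, 9, 4, 5]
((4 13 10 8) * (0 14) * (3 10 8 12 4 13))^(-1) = (0 14)(3 4 12 10)(8 13)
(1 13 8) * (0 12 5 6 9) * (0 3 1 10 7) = (0 12 5 6 9 3 1 13 8 10 7) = [12, 13, 2, 1, 4, 6, 9, 0, 10, 3, 7, 11, 5, 8]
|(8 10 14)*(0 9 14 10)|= 4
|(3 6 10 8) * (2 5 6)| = 6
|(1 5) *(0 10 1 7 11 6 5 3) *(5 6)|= |(0 10 1 3)(5 7 11)|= 12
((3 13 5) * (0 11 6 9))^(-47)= ((0 11 6 9)(3 13 5))^(-47)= (0 11 6 9)(3 13 5)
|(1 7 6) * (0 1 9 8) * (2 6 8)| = 12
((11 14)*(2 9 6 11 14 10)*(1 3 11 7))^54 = (14)(1 6 2 11)(3 7 9 10)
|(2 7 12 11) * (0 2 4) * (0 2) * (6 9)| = |(2 7 12 11 4)(6 9)| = 10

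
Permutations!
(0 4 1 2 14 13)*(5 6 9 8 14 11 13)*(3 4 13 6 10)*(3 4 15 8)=[13, 2, 11, 15, 1, 10, 9, 7, 14, 3, 4, 6, 12, 0, 5, 8]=(0 13)(1 2 11 6 9 3 15 8 14 5 10 4)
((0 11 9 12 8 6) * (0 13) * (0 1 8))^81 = (0 11 9 12)(1 8 6 13)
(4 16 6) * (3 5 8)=(3 5 8)(4 16 6)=[0, 1, 2, 5, 16, 8, 4, 7, 3, 9, 10, 11, 12, 13, 14, 15, 6]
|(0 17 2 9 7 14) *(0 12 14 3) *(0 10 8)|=|(0 17 2 9 7 3 10 8)(12 14)|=8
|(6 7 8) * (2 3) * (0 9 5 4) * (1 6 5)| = 8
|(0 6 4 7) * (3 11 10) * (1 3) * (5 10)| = 20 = |(0 6 4 7)(1 3 11 5 10)|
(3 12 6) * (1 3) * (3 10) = (1 10 3 12 6) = [0, 10, 2, 12, 4, 5, 1, 7, 8, 9, 3, 11, 6]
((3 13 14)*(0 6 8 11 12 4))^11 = ((0 6 8 11 12 4)(3 13 14))^11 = (0 4 12 11 8 6)(3 14 13)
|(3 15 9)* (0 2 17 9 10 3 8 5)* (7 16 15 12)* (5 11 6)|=24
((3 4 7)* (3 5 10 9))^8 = (3 7 10)(4 5 9)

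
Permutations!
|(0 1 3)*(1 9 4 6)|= 6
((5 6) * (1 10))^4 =(10)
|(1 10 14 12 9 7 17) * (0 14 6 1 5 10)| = 10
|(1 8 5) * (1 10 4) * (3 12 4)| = 7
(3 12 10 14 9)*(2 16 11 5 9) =[0, 1, 16, 12, 4, 9, 6, 7, 8, 3, 14, 5, 10, 13, 2, 15, 11] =(2 16 11 5 9 3 12 10 14)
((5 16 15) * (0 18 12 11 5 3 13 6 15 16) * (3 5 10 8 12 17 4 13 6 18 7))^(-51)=(0 6)(3 5)(4 13 18 17)(7 15)(8 12 11 10)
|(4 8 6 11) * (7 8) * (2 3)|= 10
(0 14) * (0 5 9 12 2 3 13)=(0 14 5 9 12 2 3 13)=[14, 1, 3, 13, 4, 9, 6, 7, 8, 12, 10, 11, 2, 0, 5]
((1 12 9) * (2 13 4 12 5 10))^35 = (1 2 12 5 13 9 10 4)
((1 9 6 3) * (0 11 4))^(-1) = ((0 11 4)(1 9 6 3))^(-1) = (0 4 11)(1 3 6 9)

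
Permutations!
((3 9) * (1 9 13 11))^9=(1 11 13 3 9)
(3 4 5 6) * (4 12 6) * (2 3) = (2 3 12 6)(4 5) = [0, 1, 3, 12, 5, 4, 2, 7, 8, 9, 10, 11, 6]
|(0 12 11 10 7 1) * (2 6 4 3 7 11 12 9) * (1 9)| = 6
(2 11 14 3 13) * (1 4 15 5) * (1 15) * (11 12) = (1 4)(2 12 11 14 3 13)(5 15) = [0, 4, 12, 13, 1, 15, 6, 7, 8, 9, 10, 14, 11, 2, 3, 5]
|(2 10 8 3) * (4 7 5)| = 12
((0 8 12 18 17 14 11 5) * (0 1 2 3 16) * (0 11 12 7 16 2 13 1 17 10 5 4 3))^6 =((0 8 7 16 11 4 3 2)(1 13)(5 17 14 12 18 10))^6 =(18)(0 3 11 7)(2 4 16 8)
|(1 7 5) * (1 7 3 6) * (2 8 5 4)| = 15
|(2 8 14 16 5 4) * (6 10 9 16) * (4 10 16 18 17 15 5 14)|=|(2 8 4)(5 10 9 18 17 15)(6 16 14)|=6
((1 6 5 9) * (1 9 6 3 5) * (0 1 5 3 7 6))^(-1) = (9)(0 5 6 7 1) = ((9)(0 1 7 6 5))^(-1)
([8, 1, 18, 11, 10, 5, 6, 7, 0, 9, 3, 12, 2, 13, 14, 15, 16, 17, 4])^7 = [8, 1, 2, 3, 4, 5, 6, 7, 0, 9, 10, 11, 12, 13, 14, 15, 16, 17, 18]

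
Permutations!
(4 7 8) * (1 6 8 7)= (1 6 8 4)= [0, 6, 2, 3, 1, 5, 8, 7, 4]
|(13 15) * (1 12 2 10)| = |(1 12 2 10)(13 15)| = 4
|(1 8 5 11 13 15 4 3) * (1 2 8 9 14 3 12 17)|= 13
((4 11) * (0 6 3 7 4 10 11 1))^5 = (0 1 4 7 3 6)(10 11)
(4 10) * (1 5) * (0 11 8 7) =(0 11 8 7)(1 5)(4 10) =[11, 5, 2, 3, 10, 1, 6, 0, 7, 9, 4, 8]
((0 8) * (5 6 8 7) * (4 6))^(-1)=(0 8 6 4 5 7)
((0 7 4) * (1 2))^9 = (7)(1 2)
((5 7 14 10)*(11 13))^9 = (5 7 14 10)(11 13)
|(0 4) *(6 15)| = |(0 4)(6 15)| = 2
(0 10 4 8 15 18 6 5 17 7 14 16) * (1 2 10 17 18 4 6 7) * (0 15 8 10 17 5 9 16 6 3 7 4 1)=[5, 2, 17, 7, 10, 18, 9, 14, 8, 16, 3, 11, 12, 13, 6, 1, 15, 0, 4]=(0 5 18 4 10 3 7 14 6 9 16 15 1 2 17)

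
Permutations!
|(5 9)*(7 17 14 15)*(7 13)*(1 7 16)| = |(1 7 17 14 15 13 16)(5 9)| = 14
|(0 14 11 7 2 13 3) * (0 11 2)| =|(0 14 2 13 3 11 7)| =7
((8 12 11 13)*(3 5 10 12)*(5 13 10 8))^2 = ((3 13 5 8)(10 12 11))^2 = (3 5)(8 13)(10 11 12)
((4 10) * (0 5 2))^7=(0 5 2)(4 10)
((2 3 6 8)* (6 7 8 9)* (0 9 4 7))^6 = (0 2 7 6)(3 8 4 9)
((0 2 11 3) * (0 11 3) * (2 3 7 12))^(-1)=(0 11 3)(2 12 7)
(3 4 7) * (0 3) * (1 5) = (0 3 4 7)(1 5) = [3, 5, 2, 4, 7, 1, 6, 0]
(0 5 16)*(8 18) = (0 5 16)(8 18) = [5, 1, 2, 3, 4, 16, 6, 7, 18, 9, 10, 11, 12, 13, 14, 15, 0, 17, 8]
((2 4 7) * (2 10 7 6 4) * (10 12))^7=((4 6)(7 12 10))^7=(4 6)(7 12 10)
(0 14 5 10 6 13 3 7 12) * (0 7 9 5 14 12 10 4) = [12, 1, 2, 9, 0, 4, 13, 10, 8, 5, 6, 11, 7, 3, 14] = (14)(0 12 7 10 6 13 3 9 5 4)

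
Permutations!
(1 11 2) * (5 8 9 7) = (1 11 2)(5 8 9 7) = [0, 11, 1, 3, 4, 8, 6, 5, 9, 7, 10, 2]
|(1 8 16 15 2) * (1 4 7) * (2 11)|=|(1 8 16 15 11 2 4 7)|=8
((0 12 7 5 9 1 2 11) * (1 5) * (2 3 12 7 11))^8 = (0 1 12)(3 11 7)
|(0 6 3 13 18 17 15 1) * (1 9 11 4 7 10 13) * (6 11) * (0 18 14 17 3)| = 33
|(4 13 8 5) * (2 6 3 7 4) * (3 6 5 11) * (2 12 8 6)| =|(2 5 12 8 11 3 7 4 13 6)| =10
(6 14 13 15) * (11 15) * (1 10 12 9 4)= (1 10 12 9 4)(6 14 13 11 15)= [0, 10, 2, 3, 1, 5, 14, 7, 8, 4, 12, 15, 9, 11, 13, 6]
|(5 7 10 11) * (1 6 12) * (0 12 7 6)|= |(0 12 1)(5 6 7 10 11)|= 15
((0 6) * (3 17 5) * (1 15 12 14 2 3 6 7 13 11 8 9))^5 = ((0 7 13 11 8 9 1 15 12 14 2 3 17 5 6))^5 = (0 9 2)(1 3 7)(5 11 12)(6 8 14)(13 15 17)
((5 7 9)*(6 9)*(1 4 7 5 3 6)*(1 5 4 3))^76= ((1 3 6 9)(4 7 5))^76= (9)(4 7 5)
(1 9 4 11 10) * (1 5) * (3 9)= (1 3 9 4 11 10 5)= [0, 3, 2, 9, 11, 1, 6, 7, 8, 4, 5, 10]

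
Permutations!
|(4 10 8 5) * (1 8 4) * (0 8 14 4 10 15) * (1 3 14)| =7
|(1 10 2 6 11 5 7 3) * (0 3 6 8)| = 12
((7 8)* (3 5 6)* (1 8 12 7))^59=((1 8)(3 5 6)(7 12))^59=(1 8)(3 6 5)(7 12)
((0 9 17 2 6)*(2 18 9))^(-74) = (0 2 6)(9 17 18)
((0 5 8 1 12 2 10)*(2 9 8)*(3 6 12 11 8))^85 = ((0 5 2 10)(1 11 8)(3 6 12 9))^85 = (0 5 2 10)(1 11 8)(3 6 12 9)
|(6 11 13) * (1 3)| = |(1 3)(6 11 13)| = 6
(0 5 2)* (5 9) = (0 9 5 2) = [9, 1, 0, 3, 4, 2, 6, 7, 8, 5]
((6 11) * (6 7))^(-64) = (6 7 11)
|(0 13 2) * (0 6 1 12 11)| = 7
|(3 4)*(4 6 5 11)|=|(3 6 5 11 4)|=5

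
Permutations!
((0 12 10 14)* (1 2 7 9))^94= (0 10)(1 7)(2 9)(12 14)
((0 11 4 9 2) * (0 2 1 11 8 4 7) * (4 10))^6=((0 8 10 4 9 1 11 7))^6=(0 11 9 10)(1 4 8 7)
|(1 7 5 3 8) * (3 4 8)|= |(1 7 5 4 8)|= 5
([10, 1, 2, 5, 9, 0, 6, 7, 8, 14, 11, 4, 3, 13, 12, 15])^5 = [14, 1, 2, 4, 5, 9, 6, 7, 8, 0, 12, 3, 11, 13, 10, 15]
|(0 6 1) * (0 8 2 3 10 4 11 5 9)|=11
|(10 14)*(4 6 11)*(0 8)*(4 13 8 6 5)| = |(0 6 11 13 8)(4 5)(10 14)| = 10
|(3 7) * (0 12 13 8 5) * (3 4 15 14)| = |(0 12 13 8 5)(3 7 4 15 14)| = 5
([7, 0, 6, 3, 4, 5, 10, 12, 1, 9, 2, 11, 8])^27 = (0 12 1 7 8)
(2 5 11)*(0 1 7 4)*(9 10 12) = (0 1 7 4)(2 5 11)(9 10 12) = [1, 7, 5, 3, 0, 11, 6, 4, 8, 10, 12, 2, 9]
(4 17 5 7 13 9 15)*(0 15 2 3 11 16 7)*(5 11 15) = [5, 1, 3, 15, 17, 0, 6, 13, 8, 2, 10, 16, 12, 9, 14, 4, 7, 11] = (0 5)(2 3 15 4 17 11 16 7 13 9)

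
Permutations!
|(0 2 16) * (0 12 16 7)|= 6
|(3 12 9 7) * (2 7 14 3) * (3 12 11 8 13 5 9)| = |(2 7)(3 11 8 13 5 9 14 12)| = 8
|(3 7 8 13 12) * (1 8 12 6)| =12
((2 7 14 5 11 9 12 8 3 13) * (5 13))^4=((2 7 14 13)(3 5 11 9 12 8))^4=(14)(3 12 11)(5 8 9)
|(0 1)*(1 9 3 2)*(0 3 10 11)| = 12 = |(0 9 10 11)(1 3 2)|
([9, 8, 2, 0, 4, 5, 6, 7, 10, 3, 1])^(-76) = (0 3 9)(1 10 8)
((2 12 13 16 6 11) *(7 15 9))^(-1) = ((2 12 13 16 6 11)(7 15 9))^(-1) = (2 11 6 16 13 12)(7 9 15)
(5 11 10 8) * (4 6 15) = [0, 1, 2, 3, 6, 11, 15, 7, 5, 9, 8, 10, 12, 13, 14, 4] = (4 6 15)(5 11 10 8)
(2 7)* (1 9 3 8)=[0, 9, 7, 8, 4, 5, 6, 2, 1, 3]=(1 9 3 8)(2 7)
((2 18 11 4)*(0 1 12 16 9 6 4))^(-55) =(0 6)(1 4)(2 12)(9 11)(16 18)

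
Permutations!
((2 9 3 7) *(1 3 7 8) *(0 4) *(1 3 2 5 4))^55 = ((0 1 2 9 7 5 4)(3 8))^55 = (0 4 5 7 9 2 1)(3 8)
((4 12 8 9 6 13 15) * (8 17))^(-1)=((4 12 17 8 9 6 13 15))^(-1)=(4 15 13 6 9 8 17 12)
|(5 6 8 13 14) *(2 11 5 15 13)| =|(2 11 5 6 8)(13 14 15)| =15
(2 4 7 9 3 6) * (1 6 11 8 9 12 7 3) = (1 6 2 4 3 11 8 9)(7 12) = [0, 6, 4, 11, 3, 5, 2, 12, 9, 1, 10, 8, 7]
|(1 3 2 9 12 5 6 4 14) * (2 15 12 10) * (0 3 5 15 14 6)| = 30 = |(0 3 14 1 5)(2 9 10)(4 6)(12 15)|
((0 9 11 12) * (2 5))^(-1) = (0 12 11 9)(2 5)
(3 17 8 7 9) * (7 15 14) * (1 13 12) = (1 13 12)(3 17 8 15 14 7 9) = [0, 13, 2, 17, 4, 5, 6, 9, 15, 3, 10, 11, 1, 12, 7, 14, 16, 8]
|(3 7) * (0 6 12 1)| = |(0 6 12 1)(3 7)| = 4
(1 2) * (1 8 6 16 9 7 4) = [0, 2, 8, 3, 1, 5, 16, 4, 6, 7, 10, 11, 12, 13, 14, 15, 9] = (1 2 8 6 16 9 7 4)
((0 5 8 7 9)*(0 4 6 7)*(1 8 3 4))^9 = (9)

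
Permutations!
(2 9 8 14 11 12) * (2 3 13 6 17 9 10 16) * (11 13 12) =(2 10 16)(3 12)(6 17 9 8 14 13) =[0, 1, 10, 12, 4, 5, 17, 7, 14, 8, 16, 11, 3, 6, 13, 15, 2, 9]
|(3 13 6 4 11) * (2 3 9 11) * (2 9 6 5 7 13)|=|(2 3)(4 9 11 6)(5 7 13)|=12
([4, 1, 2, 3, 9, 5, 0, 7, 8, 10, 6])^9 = (0 6 10 9 4)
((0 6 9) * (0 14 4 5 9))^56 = ((0 6)(4 5 9 14))^56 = (14)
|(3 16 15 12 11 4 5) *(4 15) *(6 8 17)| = 12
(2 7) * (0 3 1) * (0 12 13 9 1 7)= (0 3 7 2)(1 12 13 9)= [3, 12, 0, 7, 4, 5, 6, 2, 8, 1, 10, 11, 13, 9]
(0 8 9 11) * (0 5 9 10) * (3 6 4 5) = [8, 1, 2, 6, 5, 9, 4, 7, 10, 11, 0, 3] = (0 8 10)(3 6 4 5 9 11)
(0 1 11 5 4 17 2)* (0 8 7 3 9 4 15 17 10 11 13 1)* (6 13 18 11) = (1 18 11 5 15 17 2 8 7 3 9 4 10 6 13) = [0, 18, 8, 9, 10, 15, 13, 3, 7, 4, 6, 5, 12, 1, 14, 17, 16, 2, 11]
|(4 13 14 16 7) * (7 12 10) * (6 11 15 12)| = 10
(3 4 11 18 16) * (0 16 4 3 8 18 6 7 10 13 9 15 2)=(0 16 8 18 4 11 6 7 10 13 9 15 2)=[16, 1, 0, 3, 11, 5, 7, 10, 18, 15, 13, 6, 12, 9, 14, 2, 8, 17, 4]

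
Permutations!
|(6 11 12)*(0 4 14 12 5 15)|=|(0 4 14 12 6 11 5 15)|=8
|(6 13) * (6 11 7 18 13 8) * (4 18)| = |(4 18 13 11 7)(6 8)| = 10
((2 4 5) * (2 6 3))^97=(2 5 3 4 6)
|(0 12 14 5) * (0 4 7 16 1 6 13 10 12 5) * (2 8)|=|(0 5 4 7 16 1 6 13 10 12 14)(2 8)|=22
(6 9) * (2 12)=(2 12)(6 9)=[0, 1, 12, 3, 4, 5, 9, 7, 8, 6, 10, 11, 2]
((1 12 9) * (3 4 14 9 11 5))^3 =(1 5 14 12 3 9 11 4)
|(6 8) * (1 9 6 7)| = 5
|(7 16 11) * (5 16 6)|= 5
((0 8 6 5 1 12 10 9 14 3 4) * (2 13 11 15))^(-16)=((0 8 6 5 1 12 10 9 14 3 4)(2 13 11 15))^(-16)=(15)(0 10 8 9 6 14 5 3 1 4 12)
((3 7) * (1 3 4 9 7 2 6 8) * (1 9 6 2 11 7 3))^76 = (3 9 8 6 4 7 11)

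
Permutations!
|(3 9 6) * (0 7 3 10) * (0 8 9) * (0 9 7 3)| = 7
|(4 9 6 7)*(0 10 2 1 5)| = 20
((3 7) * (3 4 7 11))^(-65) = ((3 11)(4 7))^(-65) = (3 11)(4 7)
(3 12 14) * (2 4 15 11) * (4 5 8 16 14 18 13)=(2 5 8 16 14 3 12 18 13 4 15 11)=[0, 1, 5, 12, 15, 8, 6, 7, 16, 9, 10, 2, 18, 4, 3, 11, 14, 17, 13]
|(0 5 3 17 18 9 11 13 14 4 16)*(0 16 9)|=5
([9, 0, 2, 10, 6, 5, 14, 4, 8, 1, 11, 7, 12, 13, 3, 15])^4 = [9, 0, 2, 4, 10, 5, 11, 3, 8, 1, 6, 14, 12, 13, 7, 15]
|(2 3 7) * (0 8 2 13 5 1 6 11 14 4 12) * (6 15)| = 14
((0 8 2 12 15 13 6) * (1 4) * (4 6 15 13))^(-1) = ((0 8 2 12 13 15 4 1 6))^(-1) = (0 6 1 4 15 13 12 2 8)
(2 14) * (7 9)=[0, 1, 14, 3, 4, 5, 6, 9, 8, 7, 10, 11, 12, 13, 2]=(2 14)(7 9)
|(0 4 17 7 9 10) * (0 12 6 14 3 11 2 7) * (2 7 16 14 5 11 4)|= |(0 2 16 14 3 4 17)(5 11 7 9 10 12 6)|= 7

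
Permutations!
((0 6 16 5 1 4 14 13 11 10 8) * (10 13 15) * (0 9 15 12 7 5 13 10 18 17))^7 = (0 9 13 17 8 16 18 10 6 15 11)(1 4 14 12 7 5)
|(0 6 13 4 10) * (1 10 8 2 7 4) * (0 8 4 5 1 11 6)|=6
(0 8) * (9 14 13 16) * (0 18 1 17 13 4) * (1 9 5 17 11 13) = [8, 11, 2, 3, 0, 17, 6, 7, 18, 14, 10, 13, 12, 16, 4, 15, 5, 1, 9] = (0 8 18 9 14 4)(1 11 13 16 5 17)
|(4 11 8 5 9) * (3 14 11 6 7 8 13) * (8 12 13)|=|(3 14 11 8 5 9 4 6 7 12 13)|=11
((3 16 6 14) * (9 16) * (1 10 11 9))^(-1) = ((1 10 11 9 16 6 14 3))^(-1) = (1 3 14 6 16 9 11 10)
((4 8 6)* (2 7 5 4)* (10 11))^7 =(2 7 5 4 8 6)(10 11)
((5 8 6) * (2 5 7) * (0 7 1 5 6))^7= (8)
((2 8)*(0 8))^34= ((0 8 2))^34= (0 8 2)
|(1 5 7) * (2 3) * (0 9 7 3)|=|(0 9 7 1 5 3 2)|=7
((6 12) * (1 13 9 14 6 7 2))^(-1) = (1 2 7 12 6 14 9 13)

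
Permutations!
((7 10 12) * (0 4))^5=(0 4)(7 12 10)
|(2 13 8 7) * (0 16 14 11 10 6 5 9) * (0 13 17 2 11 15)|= |(0 16 14 15)(2 17)(5 9 13 8 7 11 10 6)|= 8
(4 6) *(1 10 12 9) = [0, 10, 2, 3, 6, 5, 4, 7, 8, 1, 12, 11, 9] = (1 10 12 9)(4 6)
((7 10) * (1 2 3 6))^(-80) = (10)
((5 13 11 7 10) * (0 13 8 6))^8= ((0 13 11 7 10 5 8 6))^8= (13)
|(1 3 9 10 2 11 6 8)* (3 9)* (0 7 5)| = |(0 7 5)(1 9 10 2 11 6 8)| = 21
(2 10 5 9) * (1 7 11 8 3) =[0, 7, 10, 1, 4, 9, 6, 11, 3, 2, 5, 8] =(1 7 11 8 3)(2 10 5 9)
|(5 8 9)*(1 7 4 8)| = |(1 7 4 8 9 5)| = 6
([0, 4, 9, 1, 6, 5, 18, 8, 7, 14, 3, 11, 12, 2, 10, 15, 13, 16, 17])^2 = (1 6 17 13 9 10)(2 14 3 4 18 16)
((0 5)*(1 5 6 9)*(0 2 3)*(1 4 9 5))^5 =(4 9)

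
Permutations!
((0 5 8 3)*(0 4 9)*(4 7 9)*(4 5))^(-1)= (0 9 7 3 8 5 4)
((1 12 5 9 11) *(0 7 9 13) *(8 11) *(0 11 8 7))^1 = (1 12 5 13 11)(7 9)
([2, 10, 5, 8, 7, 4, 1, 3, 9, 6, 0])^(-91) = [6, 8, 1, 5, 0, 10, 3, 2, 4, 7, 9]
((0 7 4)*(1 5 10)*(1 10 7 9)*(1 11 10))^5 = (0 5 11 4 1 9 7 10)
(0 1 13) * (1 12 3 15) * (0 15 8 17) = [12, 13, 2, 8, 4, 5, 6, 7, 17, 9, 10, 11, 3, 15, 14, 1, 16, 0] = (0 12 3 8 17)(1 13 15)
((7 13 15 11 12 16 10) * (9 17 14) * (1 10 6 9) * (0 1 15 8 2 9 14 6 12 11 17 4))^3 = ((0 1 10 7 13 8 2 9 4)(6 14 15 17)(12 16))^3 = (0 7 2)(1 13 9)(4 10 8)(6 17 15 14)(12 16)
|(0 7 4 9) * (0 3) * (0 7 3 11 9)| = 4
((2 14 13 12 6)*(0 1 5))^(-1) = ((0 1 5)(2 14 13 12 6))^(-1) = (0 5 1)(2 6 12 13 14)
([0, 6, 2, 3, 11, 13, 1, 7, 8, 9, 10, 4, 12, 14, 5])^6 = [0, 1, 2, 3, 4, 5, 6, 7, 8, 9, 10, 11, 12, 13, 14]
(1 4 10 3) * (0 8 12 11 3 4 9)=(0 8 12 11 3 1 9)(4 10)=[8, 9, 2, 1, 10, 5, 6, 7, 12, 0, 4, 3, 11]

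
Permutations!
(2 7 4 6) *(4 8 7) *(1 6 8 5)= (1 6 2 4 8 7 5)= [0, 6, 4, 3, 8, 1, 2, 5, 7]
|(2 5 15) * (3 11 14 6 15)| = |(2 5 3 11 14 6 15)| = 7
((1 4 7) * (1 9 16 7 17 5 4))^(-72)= ((4 17 5)(7 9 16))^(-72)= (17)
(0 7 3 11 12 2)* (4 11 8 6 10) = (0 7 3 8 6 10 4 11 12 2) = [7, 1, 0, 8, 11, 5, 10, 3, 6, 9, 4, 12, 2]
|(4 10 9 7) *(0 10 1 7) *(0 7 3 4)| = 12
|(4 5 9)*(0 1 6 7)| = 12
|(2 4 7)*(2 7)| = |(7)(2 4)| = 2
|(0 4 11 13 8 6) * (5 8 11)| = 10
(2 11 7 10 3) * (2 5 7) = (2 11)(3 5 7 10) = [0, 1, 11, 5, 4, 7, 6, 10, 8, 9, 3, 2]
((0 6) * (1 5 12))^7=(0 6)(1 5 12)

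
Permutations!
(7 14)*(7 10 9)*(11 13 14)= [0, 1, 2, 3, 4, 5, 6, 11, 8, 7, 9, 13, 12, 14, 10]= (7 11 13 14 10 9)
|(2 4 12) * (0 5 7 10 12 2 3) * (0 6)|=14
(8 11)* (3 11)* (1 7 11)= [0, 7, 2, 1, 4, 5, 6, 11, 3, 9, 10, 8]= (1 7 11 8 3)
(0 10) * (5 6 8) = (0 10)(5 6 8) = [10, 1, 2, 3, 4, 6, 8, 7, 5, 9, 0]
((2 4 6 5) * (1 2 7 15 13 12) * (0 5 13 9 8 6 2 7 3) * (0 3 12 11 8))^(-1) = (0 9 15 7 1 12 5)(2 4)(6 8 11 13) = ((0 5 12 1 7 15 9)(2 4)(6 13 11 8))^(-1)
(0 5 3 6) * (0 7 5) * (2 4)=(2 4)(3 6 7 5)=[0, 1, 4, 6, 2, 3, 7, 5]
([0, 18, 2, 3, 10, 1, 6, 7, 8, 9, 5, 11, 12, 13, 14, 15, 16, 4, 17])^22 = (1 10 17)(4 18 5)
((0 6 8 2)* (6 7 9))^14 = ((0 7 9 6 8 2))^14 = (0 9 8)(2 7 6)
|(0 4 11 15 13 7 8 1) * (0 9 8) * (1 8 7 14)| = 9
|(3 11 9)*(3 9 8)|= 3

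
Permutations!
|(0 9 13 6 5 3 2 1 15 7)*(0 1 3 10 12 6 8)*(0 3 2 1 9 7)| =8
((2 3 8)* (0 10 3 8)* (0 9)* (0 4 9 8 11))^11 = ((0 10 3 8 2 11)(4 9))^11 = (0 11 2 8 3 10)(4 9)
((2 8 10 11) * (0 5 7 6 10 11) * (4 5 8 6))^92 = (0 11 6)(2 10 8)(4 7 5)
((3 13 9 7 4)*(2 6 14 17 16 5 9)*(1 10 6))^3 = ((1 10 6 14 17 16 5 9 7 4 3 13 2))^3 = (1 14 5 4 2 6 16 7 13 10 17 9 3)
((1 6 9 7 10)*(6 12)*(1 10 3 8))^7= ((1 12 6 9 7 3 8))^7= (12)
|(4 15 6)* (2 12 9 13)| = |(2 12 9 13)(4 15 6)| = 12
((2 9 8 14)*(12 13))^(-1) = ((2 9 8 14)(12 13))^(-1) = (2 14 8 9)(12 13)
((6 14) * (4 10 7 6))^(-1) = (4 14 6 7 10)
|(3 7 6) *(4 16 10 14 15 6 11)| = 9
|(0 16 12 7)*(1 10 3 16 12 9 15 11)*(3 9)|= |(0 12 7)(1 10 9 15 11)(3 16)|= 30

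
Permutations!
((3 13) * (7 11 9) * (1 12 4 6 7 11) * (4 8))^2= (13)(1 8 6)(4 7 12)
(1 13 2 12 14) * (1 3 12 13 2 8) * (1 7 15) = (1 2 13 8 7 15)(3 12 14) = [0, 2, 13, 12, 4, 5, 6, 15, 7, 9, 10, 11, 14, 8, 3, 1]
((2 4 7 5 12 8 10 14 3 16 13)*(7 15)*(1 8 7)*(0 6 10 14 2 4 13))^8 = (0 8 13)(1 2 16)(3 15 10)(4 6 14)(5 7 12)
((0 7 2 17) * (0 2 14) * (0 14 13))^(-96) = (17) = ((0 7 13)(2 17))^(-96)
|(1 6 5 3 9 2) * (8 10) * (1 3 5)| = |(1 6)(2 3 9)(8 10)| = 6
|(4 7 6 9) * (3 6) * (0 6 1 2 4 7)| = 8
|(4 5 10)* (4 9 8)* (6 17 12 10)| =8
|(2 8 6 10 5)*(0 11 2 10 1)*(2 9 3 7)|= 18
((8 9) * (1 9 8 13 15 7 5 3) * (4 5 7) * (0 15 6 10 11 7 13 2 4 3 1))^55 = (0 15 3)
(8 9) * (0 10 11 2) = (0 10 11 2)(8 9) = [10, 1, 0, 3, 4, 5, 6, 7, 9, 8, 11, 2]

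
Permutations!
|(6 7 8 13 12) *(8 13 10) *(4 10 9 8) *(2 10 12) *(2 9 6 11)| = 5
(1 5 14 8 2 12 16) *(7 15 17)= [0, 5, 12, 3, 4, 14, 6, 15, 2, 9, 10, 11, 16, 13, 8, 17, 1, 7]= (1 5 14 8 2 12 16)(7 15 17)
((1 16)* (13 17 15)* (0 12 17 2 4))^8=(0 12 17 15 13 2 4)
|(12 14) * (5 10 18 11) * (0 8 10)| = |(0 8 10 18 11 5)(12 14)| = 6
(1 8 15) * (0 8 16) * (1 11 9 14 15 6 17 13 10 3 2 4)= [8, 16, 4, 2, 1, 5, 17, 7, 6, 14, 3, 9, 12, 10, 15, 11, 0, 13]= (0 8 6 17 13 10 3 2 4 1 16)(9 14 15 11)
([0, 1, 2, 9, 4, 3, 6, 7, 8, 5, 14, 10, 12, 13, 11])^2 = [0, 1, 2, 5, 4, 9, 6, 7, 8, 3, 11, 14, 12, 13, 10]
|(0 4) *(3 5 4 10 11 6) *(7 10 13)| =|(0 13 7 10 11 6 3 5 4)| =9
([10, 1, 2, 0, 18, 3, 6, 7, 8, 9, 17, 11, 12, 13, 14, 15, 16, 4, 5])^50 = [10, 1, 2, 0, 18, 3, 6, 7, 8, 9, 17, 11, 12, 13, 14, 15, 16, 4, 5]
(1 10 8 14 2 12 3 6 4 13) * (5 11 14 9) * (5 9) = (1 10 8 5 11 14 2 12 3 6 4 13) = [0, 10, 12, 6, 13, 11, 4, 7, 5, 9, 8, 14, 3, 1, 2]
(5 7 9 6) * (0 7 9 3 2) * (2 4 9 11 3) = (0 7 2)(3 4 9 6 5 11) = [7, 1, 0, 4, 9, 11, 5, 2, 8, 6, 10, 3]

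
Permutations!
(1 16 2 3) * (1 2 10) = (1 16 10)(2 3) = [0, 16, 3, 2, 4, 5, 6, 7, 8, 9, 1, 11, 12, 13, 14, 15, 10]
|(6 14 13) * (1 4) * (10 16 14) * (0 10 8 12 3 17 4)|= 12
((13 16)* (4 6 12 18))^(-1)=((4 6 12 18)(13 16))^(-1)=(4 18 12 6)(13 16)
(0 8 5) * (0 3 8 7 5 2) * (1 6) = [7, 6, 0, 8, 4, 3, 1, 5, 2] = (0 7 5 3 8 2)(1 6)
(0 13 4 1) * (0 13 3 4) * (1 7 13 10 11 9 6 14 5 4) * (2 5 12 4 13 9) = (0 3 1 10 11 2 5 13)(4 7 9 6 14 12) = [3, 10, 5, 1, 7, 13, 14, 9, 8, 6, 11, 2, 4, 0, 12]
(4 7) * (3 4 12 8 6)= [0, 1, 2, 4, 7, 5, 3, 12, 6, 9, 10, 11, 8]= (3 4 7 12 8 6)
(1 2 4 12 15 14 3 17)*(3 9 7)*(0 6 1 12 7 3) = (0 6 1 2 4 7)(3 17 12 15 14 9) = [6, 2, 4, 17, 7, 5, 1, 0, 8, 3, 10, 11, 15, 13, 9, 14, 16, 12]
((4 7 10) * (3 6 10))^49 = ((3 6 10 4 7))^49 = (3 7 4 10 6)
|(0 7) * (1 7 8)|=4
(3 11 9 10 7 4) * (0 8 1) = (0 8 1)(3 11 9 10 7 4) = [8, 0, 2, 11, 3, 5, 6, 4, 1, 10, 7, 9]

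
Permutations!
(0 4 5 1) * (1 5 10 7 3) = (0 4 10 7 3 1) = [4, 0, 2, 1, 10, 5, 6, 3, 8, 9, 7]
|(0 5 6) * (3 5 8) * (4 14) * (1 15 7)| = 30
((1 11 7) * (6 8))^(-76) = ((1 11 7)(6 8))^(-76) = (1 7 11)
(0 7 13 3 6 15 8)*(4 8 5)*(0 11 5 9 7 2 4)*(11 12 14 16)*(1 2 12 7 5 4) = (0 12 14 16 11 4 8 7 13 3 6 15 9 5)(1 2) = [12, 2, 1, 6, 8, 0, 15, 13, 7, 5, 10, 4, 14, 3, 16, 9, 11]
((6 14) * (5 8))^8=((5 8)(6 14))^8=(14)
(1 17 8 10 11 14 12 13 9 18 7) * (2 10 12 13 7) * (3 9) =[0, 17, 10, 9, 4, 5, 6, 1, 12, 18, 11, 14, 7, 3, 13, 15, 16, 8, 2] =(1 17 8 12 7)(2 10 11 14 13 3 9 18)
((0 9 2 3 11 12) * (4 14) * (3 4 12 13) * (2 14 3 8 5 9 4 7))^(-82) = (0 14 5 13 3)(4 12 9 8 11)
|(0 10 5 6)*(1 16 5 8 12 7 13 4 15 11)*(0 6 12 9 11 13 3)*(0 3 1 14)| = |(0 10 8 9 11 14)(1 16 5 12 7)(4 15 13)| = 30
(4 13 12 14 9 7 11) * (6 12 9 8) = [0, 1, 2, 3, 13, 5, 12, 11, 6, 7, 10, 4, 14, 9, 8] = (4 13 9 7 11)(6 12 14 8)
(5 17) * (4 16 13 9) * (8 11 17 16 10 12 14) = [0, 1, 2, 3, 10, 16, 6, 7, 11, 4, 12, 17, 14, 9, 8, 15, 13, 5] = (4 10 12 14 8 11 17 5 16 13 9)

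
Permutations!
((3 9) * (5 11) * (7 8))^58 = (11)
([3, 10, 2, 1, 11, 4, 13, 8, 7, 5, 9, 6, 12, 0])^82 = (0 1 9 4 6)(3 10 5 11 13)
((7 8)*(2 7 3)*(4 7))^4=(2 3 8 7 4)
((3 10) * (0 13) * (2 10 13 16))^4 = (0 3 2)(10 16 13)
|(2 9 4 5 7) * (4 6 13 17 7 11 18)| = |(2 9 6 13 17 7)(4 5 11 18)| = 12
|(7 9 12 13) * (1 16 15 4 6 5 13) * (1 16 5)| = 10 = |(1 5 13 7 9 12 16 15 4 6)|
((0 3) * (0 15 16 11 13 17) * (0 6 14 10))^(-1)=(0 10 14 6 17 13 11 16 15 3)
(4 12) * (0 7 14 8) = (0 7 14 8)(4 12) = [7, 1, 2, 3, 12, 5, 6, 14, 0, 9, 10, 11, 4, 13, 8]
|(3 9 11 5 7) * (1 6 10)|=|(1 6 10)(3 9 11 5 7)|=15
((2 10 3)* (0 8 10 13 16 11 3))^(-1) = (0 10 8)(2 3 11 16 13)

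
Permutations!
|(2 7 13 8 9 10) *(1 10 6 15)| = 9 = |(1 10 2 7 13 8 9 6 15)|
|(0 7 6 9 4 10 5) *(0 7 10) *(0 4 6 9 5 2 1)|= 4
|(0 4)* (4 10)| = 3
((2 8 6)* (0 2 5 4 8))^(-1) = (0 2)(4 5 6 8)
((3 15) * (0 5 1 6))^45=((0 5 1 6)(3 15))^45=(0 5 1 6)(3 15)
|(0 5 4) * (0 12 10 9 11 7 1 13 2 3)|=12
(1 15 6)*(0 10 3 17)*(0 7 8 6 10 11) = (0 11)(1 15 10 3 17 7 8 6) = [11, 15, 2, 17, 4, 5, 1, 8, 6, 9, 3, 0, 12, 13, 14, 10, 16, 7]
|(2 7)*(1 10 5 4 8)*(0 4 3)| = |(0 4 8 1 10 5 3)(2 7)| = 14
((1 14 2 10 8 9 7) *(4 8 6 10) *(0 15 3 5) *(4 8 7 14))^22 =(0 3)(1 4 7)(2 9)(5 15)(8 14)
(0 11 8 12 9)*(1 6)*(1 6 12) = (0 11 8 1 12 9) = [11, 12, 2, 3, 4, 5, 6, 7, 1, 0, 10, 8, 9]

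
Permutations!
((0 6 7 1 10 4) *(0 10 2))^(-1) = (0 2 1 7 6)(4 10)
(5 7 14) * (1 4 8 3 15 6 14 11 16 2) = (1 4 8 3 15 6 14 5 7 11 16 2) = [0, 4, 1, 15, 8, 7, 14, 11, 3, 9, 10, 16, 12, 13, 5, 6, 2]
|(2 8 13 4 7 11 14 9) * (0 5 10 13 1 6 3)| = 14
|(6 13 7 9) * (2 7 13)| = |(13)(2 7 9 6)| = 4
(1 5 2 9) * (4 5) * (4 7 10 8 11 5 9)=(1 7 10 8 11 5 2 4 9)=[0, 7, 4, 3, 9, 2, 6, 10, 11, 1, 8, 5]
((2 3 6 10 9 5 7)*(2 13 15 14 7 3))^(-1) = (3 5 9 10 6)(7 14 15 13)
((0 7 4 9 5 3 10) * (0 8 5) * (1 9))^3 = (0 1 7 9 4)(3 5 8 10)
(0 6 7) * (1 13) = (0 6 7)(1 13) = [6, 13, 2, 3, 4, 5, 7, 0, 8, 9, 10, 11, 12, 1]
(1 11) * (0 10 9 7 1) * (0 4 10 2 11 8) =(0 2 11 4 10 9 7 1 8) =[2, 8, 11, 3, 10, 5, 6, 1, 0, 7, 9, 4]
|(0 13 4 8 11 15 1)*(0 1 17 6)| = 8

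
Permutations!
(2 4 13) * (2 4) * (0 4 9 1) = (0 4 13 9 1) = [4, 0, 2, 3, 13, 5, 6, 7, 8, 1, 10, 11, 12, 9]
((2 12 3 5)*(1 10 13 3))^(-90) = (1 10 13 3 5 2 12)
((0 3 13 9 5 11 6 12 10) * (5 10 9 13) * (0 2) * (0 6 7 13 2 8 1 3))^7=((1 3 5 11 7 13 2 6 12 9 10 8))^7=(1 6 5 9 7 8 2 3 12 11 10 13)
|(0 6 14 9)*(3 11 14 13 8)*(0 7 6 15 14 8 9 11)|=12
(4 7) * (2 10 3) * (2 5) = (2 10 3 5)(4 7) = [0, 1, 10, 5, 7, 2, 6, 4, 8, 9, 3]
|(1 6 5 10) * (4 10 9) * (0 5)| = |(0 5 9 4 10 1 6)| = 7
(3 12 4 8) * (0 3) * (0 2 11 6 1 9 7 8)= [3, 9, 11, 12, 0, 5, 1, 8, 2, 7, 10, 6, 4]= (0 3 12 4)(1 9 7 8 2 11 6)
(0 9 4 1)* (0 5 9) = (1 5 9 4) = [0, 5, 2, 3, 1, 9, 6, 7, 8, 4]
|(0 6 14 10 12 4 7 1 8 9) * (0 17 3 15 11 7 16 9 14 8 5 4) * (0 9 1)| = 12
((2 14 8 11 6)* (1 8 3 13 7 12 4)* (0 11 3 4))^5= (0 4 7 2 3 11 1 12 14 13 6 8)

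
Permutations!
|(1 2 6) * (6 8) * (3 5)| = 4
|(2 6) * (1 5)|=|(1 5)(2 6)|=2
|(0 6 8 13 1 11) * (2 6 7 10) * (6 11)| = 20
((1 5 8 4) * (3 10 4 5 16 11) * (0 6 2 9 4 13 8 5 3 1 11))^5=(0 11 2 16 4 6 1 9)(3 10 13 8)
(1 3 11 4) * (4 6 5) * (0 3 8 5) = (0 3 11 6)(1 8 5 4) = [3, 8, 2, 11, 1, 4, 0, 7, 5, 9, 10, 6]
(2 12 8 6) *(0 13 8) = [13, 1, 12, 3, 4, 5, 2, 7, 6, 9, 10, 11, 0, 8] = (0 13 8 6 2 12)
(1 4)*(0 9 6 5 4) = [9, 0, 2, 3, 1, 4, 5, 7, 8, 6] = (0 9 6 5 4 1)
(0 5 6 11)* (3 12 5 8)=[8, 1, 2, 12, 4, 6, 11, 7, 3, 9, 10, 0, 5]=(0 8 3 12 5 6 11)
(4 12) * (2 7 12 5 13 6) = (2 7 12 4 5 13 6) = [0, 1, 7, 3, 5, 13, 2, 12, 8, 9, 10, 11, 4, 6]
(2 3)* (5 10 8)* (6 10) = (2 3)(5 6 10 8) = [0, 1, 3, 2, 4, 6, 10, 7, 5, 9, 8]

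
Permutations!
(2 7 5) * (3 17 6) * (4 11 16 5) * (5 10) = [0, 1, 7, 17, 11, 2, 3, 4, 8, 9, 5, 16, 12, 13, 14, 15, 10, 6] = (2 7 4 11 16 10 5)(3 17 6)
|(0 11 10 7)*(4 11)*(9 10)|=6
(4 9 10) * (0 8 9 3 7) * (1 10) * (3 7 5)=(0 8 9 1 10 4 7)(3 5)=[8, 10, 2, 5, 7, 3, 6, 0, 9, 1, 4]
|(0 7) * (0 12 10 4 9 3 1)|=8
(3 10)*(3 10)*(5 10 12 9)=(5 10 12 9)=[0, 1, 2, 3, 4, 10, 6, 7, 8, 5, 12, 11, 9]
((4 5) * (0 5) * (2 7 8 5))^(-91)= (0 4 5 8 7 2)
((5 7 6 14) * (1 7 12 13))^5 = ((1 7 6 14 5 12 13))^5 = (1 12 14 7 13 5 6)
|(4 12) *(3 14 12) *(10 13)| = |(3 14 12 4)(10 13)| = 4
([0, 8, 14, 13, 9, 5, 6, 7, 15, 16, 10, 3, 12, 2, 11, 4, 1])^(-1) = [0, 16, 13, 11, 15, 5, 6, 7, 1, 4, 10, 14, 12, 3, 2, 8, 9]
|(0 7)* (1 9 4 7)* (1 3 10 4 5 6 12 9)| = |(0 3 10 4 7)(5 6 12 9)| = 20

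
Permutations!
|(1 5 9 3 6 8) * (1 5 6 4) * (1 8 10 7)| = |(1 6 10 7)(3 4 8 5 9)| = 20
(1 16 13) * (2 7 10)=(1 16 13)(2 7 10)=[0, 16, 7, 3, 4, 5, 6, 10, 8, 9, 2, 11, 12, 1, 14, 15, 13]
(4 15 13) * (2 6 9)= (2 6 9)(4 15 13)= [0, 1, 6, 3, 15, 5, 9, 7, 8, 2, 10, 11, 12, 4, 14, 13]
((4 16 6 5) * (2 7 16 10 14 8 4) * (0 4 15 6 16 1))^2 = (16)(0 10 8 6 2 1 4 14 15 5 7)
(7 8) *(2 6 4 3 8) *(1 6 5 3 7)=(1 6 4 7 2 5 3 8)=[0, 6, 5, 8, 7, 3, 4, 2, 1]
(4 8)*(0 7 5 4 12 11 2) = (0 7 5 4 8 12 11 2) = [7, 1, 0, 3, 8, 4, 6, 5, 12, 9, 10, 2, 11]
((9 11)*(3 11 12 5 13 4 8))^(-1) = (3 8 4 13 5 12 9 11)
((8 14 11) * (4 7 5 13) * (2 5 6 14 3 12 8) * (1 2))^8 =((1 2 5 13 4 7 6 14 11)(3 12 8))^8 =(1 11 14 6 7 4 13 5 2)(3 8 12)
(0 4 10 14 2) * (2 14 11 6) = (14)(0 4 10 11 6 2) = [4, 1, 0, 3, 10, 5, 2, 7, 8, 9, 11, 6, 12, 13, 14]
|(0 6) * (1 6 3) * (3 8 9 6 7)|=|(0 8 9 6)(1 7 3)|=12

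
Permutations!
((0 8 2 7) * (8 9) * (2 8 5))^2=((0 9 5 2 7))^2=(0 5 7 9 2)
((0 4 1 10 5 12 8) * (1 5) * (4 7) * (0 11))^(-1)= ((0 7 4 5 12 8 11)(1 10))^(-1)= (0 11 8 12 5 4 7)(1 10)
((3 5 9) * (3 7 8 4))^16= ((3 5 9 7 8 4))^16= (3 8 9)(4 7 5)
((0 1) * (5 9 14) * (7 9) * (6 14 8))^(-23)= (0 1)(5 7 9 8 6 14)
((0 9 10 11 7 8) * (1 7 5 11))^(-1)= (0 8 7 1 10 9)(5 11)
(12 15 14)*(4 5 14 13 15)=(4 5 14 12)(13 15)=[0, 1, 2, 3, 5, 14, 6, 7, 8, 9, 10, 11, 4, 15, 12, 13]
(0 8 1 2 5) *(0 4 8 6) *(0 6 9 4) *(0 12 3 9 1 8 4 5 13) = (0 1 2 13)(3 9 5 12) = [1, 2, 13, 9, 4, 12, 6, 7, 8, 5, 10, 11, 3, 0]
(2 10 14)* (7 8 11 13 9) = (2 10 14)(7 8 11 13 9) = [0, 1, 10, 3, 4, 5, 6, 8, 11, 7, 14, 13, 12, 9, 2]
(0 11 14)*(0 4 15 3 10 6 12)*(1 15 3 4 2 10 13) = [11, 15, 10, 13, 3, 5, 12, 7, 8, 9, 6, 14, 0, 1, 2, 4] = (0 11 14 2 10 6 12)(1 15 4 3 13)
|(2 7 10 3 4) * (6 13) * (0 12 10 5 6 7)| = |(0 12 10 3 4 2)(5 6 13 7)| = 12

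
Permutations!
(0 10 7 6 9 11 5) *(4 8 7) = [10, 1, 2, 3, 8, 0, 9, 6, 7, 11, 4, 5] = (0 10 4 8 7 6 9 11 5)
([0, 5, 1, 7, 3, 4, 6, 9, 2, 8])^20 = [0, 7, 3, 2, 8, 9, 6, 1, 4, 5]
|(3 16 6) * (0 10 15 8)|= |(0 10 15 8)(3 16 6)|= 12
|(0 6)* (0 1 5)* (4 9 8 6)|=7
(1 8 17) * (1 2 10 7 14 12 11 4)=(1 8 17 2 10 7 14 12 11 4)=[0, 8, 10, 3, 1, 5, 6, 14, 17, 9, 7, 4, 11, 13, 12, 15, 16, 2]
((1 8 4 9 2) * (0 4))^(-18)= (9)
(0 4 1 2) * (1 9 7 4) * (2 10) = (0 1 10 2)(4 9 7) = [1, 10, 0, 3, 9, 5, 6, 4, 8, 7, 2]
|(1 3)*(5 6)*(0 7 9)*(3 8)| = 6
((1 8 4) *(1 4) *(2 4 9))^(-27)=((1 8)(2 4 9))^(-27)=(9)(1 8)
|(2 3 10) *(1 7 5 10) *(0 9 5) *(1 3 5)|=12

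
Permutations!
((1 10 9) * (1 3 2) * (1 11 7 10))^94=(2 9 7)(3 10 11)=((2 11 7 10 9 3))^94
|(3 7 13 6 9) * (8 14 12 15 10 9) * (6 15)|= 12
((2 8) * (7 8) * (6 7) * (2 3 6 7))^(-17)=(2 3 7 6 8)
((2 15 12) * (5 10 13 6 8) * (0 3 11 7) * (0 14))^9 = (15)(0 14 7 11 3)(5 8 6 13 10)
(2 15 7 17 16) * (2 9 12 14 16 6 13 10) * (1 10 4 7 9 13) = (1 10 2 15 9 12 14 16 13 4 7 17 6) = [0, 10, 15, 3, 7, 5, 1, 17, 8, 12, 2, 11, 14, 4, 16, 9, 13, 6]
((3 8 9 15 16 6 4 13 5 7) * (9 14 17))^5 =((3 8 14 17 9 15 16 6 4 13 5 7))^5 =(3 15 5 17 4 8 16 7 9 13 14 6)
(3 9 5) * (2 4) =(2 4)(3 9 5) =[0, 1, 4, 9, 2, 3, 6, 7, 8, 5]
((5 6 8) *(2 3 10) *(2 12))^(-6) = ((2 3 10 12)(5 6 8))^(-6) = (2 10)(3 12)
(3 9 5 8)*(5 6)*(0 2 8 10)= (0 2 8 3 9 6 5 10)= [2, 1, 8, 9, 4, 10, 5, 7, 3, 6, 0]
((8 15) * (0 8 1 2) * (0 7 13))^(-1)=(0 13 7 2 1 15 8)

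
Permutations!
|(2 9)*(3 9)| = 3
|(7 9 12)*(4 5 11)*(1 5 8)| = 15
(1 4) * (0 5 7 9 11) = [5, 4, 2, 3, 1, 7, 6, 9, 8, 11, 10, 0] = (0 5 7 9 11)(1 4)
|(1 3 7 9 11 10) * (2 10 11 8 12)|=8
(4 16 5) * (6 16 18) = (4 18 6 16 5) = [0, 1, 2, 3, 18, 4, 16, 7, 8, 9, 10, 11, 12, 13, 14, 15, 5, 17, 6]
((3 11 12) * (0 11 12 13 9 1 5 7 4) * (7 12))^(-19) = ((0 11 13 9 1 5 12 3 7 4))^(-19) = (0 11 13 9 1 5 12 3 7 4)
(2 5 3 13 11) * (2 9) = (2 5 3 13 11 9) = [0, 1, 5, 13, 4, 3, 6, 7, 8, 2, 10, 9, 12, 11]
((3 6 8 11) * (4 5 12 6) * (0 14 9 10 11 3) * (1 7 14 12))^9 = ((0 12 6 8 3 4 5 1 7 14 9 10 11))^9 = (0 14 4 12 9 5 6 10 1 8 11 7 3)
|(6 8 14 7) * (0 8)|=|(0 8 14 7 6)|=5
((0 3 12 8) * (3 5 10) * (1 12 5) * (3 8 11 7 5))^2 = ((0 1 12 11 7 5 10 8))^2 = (0 12 7 10)(1 11 5 8)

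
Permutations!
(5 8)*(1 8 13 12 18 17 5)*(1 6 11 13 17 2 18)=[0, 8, 18, 3, 4, 17, 11, 7, 6, 9, 10, 13, 1, 12, 14, 15, 16, 5, 2]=(1 8 6 11 13 12)(2 18)(5 17)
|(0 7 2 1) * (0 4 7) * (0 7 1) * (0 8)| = |(0 7 2 8)(1 4)| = 4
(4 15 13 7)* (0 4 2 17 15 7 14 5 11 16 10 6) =(0 4 7 2 17 15 13 14 5 11 16 10 6) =[4, 1, 17, 3, 7, 11, 0, 2, 8, 9, 6, 16, 12, 14, 5, 13, 10, 15]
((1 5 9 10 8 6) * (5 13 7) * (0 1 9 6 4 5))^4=((0 1 13 7)(4 5 6 9 10 8))^4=(13)(4 10 6)(5 8 9)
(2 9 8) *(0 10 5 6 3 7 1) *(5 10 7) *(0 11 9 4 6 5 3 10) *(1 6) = [7, 11, 4, 3, 1, 5, 10, 6, 2, 8, 0, 9] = (0 7 6 10)(1 11 9 8 2 4)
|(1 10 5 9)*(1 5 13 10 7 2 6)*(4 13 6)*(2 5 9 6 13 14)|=12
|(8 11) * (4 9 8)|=|(4 9 8 11)|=4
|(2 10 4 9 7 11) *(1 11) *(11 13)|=8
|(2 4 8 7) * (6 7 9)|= |(2 4 8 9 6 7)|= 6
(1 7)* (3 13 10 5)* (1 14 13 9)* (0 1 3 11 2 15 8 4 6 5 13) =(0 1 7 14)(2 15 8 4 6 5 11)(3 9)(10 13) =[1, 7, 15, 9, 6, 11, 5, 14, 4, 3, 13, 2, 12, 10, 0, 8]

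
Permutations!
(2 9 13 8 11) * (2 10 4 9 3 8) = (2 3 8 11 10 4 9 13) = [0, 1, 3, 8, 9, 5, 6, 7, 11, 13, 4, 10, 12, 2]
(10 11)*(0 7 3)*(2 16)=(0 7 3)(2 16)(10 11)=[7, 1, 16, 0, 4, 5, 6, 3, 8, 9, 11, 10, 12, 13, 14, 15, 2]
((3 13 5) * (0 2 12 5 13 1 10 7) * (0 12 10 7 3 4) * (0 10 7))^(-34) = ((13)(0 2 7 12 5 4 10 3 1))^(-34) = (13)(0 7 5 10 1 2 12 4 3)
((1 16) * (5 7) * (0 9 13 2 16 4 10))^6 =((0 9 13 2 16 1 4 10)(5 7))^6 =(0 4 16 13)(1 2 9 10)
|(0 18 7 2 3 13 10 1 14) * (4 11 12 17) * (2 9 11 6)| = 15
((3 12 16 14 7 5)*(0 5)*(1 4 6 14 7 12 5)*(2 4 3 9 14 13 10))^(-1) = (0 7 16 12 14 9 5 3 1)(2 10 13 6 4)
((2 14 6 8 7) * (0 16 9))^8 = (0 9 16)(2 8 14 7 6) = ((0 16 9)(2 14 6 8 7))^8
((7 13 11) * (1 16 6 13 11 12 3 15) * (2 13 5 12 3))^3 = ((1 16 6 5 12 2 13 3 15)(7 11))^3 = (1 5 13)(2 15 6)(3 16 12)(7 11)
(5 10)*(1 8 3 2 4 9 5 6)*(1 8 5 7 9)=(1 5 10 6 8 3 2 4)(7 9)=[0, 5, 4, 2, 1, 10, 8, 9, 3, 7, 6]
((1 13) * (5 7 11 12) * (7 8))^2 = (13)(5 7 12 8 11)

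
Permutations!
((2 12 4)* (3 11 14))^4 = ((2 12 4)(3 11 14))^4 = (2 12 4)(3 11 14)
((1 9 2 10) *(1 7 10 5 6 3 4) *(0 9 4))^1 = (0 9 2 5 6 3)(1 4)(7 10)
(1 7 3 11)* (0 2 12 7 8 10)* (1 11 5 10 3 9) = [2, 8, 12, 5, 4, 10, 6, 9, 3, 1, 0, 11, 7] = (0 2 12 7 9 1 8 3 5 10)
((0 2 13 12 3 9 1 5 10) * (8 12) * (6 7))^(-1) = (0 10 5 1 9 3 12 8 13 2)(6 7) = ((0 2 13 8 12 3 9 1 5 10)(6 7))^(-1)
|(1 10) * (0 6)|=2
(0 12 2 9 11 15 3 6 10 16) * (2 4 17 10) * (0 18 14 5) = [12, 1, 9, 6, 17, 0, 2, 7, 8, 11, 16, 15, 4, 13, 5, 3, 18, 10, 14] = (0 12 4 17 10 16 18 14 5)(2 9 11 15 3 6)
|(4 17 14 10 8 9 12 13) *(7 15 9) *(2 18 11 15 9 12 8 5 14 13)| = 15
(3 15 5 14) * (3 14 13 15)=(5 13 15)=[0, 1, 2, 3, 4, 13, 6, 7, 8, 9, 10, 11, 12, 15, 14, 5]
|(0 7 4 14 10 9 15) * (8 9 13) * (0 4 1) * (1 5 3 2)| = 42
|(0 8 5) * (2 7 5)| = 5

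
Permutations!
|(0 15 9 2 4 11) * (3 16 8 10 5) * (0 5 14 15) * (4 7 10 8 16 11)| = 6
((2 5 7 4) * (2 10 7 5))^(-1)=(4 7 10)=((4 10 7))^(-1)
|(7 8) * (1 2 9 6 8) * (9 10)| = |(1 2 10 9 6 8 7)| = 7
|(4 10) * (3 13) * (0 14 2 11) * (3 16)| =12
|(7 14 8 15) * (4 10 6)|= 12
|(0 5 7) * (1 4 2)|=3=|(0 5 7)(1 4 2)|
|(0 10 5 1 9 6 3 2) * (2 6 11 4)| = 8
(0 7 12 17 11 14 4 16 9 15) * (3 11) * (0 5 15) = (0 7 12 17 3 11 14 4 16 9)(5 15) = [7, 1, 2, 11, 16, 15, 6, 12, 8, 0, 10, 14, 17, 13, 4, 5, 9, 3]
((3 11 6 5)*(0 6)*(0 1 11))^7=(0 3 5 6)(1 11)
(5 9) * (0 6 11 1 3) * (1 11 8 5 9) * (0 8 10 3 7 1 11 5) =[6, 7, 2, 8, 4, 11, 10, 1, 0, 9, 3, 5] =(0 6 10 3 8)(1 7)(5 11)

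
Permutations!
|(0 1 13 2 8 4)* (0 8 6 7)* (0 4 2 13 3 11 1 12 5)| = |(13)(0 12 5)(1 3 11)(2 6 7 4 8)| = 15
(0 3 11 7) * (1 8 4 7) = [3, 8, 2, 11, 7, 5, 6, 0, 4, 9, 10, 1] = (0 3 11 1 8 4 7)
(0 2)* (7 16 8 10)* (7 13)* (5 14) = (0 2)(5 14)(7 16 8 10 13) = [2, 1, 0, 3, 4, 14, 6, 16, 10, 9, 13, 11, 12, 7, 5, 15, 8]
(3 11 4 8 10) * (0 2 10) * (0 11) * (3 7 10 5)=[2, 1, 5, 0, 8, 3, 6, 10, 11, 9, 7, 4]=(0 2 5 3)(4 8 11)(7 10)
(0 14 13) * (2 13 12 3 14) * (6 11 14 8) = (0 2 13)(3 8 6 11 14 12) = [2, 1, 13, 8, 4, 5, 11, 7, 6, 9, 10, 14, 3, 0, 12]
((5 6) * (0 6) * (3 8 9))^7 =(0 6 5)(3 8 9)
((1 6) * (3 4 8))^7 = (1 6)(3 4 8)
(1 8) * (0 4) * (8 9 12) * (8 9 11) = [4, 11, 2, 3, 0, 5, 6, 7, 1, 12, 10, 8, 9] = (0 4)(1 11 8)(9 12)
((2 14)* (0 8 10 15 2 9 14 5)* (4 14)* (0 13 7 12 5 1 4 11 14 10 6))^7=(0 8 6)(1 10 2 4 15)(5 12 7 13)(9 11 14)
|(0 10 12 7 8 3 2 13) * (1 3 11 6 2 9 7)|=|(0 10 12 1 3 9 7 8 11 6 2 13)|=12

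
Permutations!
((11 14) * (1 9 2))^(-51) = (11 14)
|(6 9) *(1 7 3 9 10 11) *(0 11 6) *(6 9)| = 8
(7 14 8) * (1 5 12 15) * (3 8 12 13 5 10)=(1 10 3 8 7 14 12 15)(5 13)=[0, 10, 2, 8, 4, 13, 6, 14, 7, 9, 3, 11, 15, 5, 12, 1]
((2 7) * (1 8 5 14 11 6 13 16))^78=(1 13 11 5)(6 14 8 16)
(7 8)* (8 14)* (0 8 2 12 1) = (0 8 7 14 2 12 1) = [8, 0, 12, 3, 4, 5, 6, 14, 7, 9, 10, 11, 1, 13, 2]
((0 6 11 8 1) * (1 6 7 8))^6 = ((0 7 8 6 11 1))^6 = (11)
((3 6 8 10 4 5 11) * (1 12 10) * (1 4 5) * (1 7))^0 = (12)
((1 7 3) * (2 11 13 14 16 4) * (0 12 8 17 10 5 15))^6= ((0 12 8 17 10 5 15)(1 7 3)(2 11 13 14 16 4))^6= (0 15 5 10 17 8 12)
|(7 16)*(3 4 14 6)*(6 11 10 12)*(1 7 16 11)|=|(16)(1 7 11 10 12 6 3 4 14)|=9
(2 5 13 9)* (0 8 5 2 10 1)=(0 8 5 13 9 10 1)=[8, 0, 2, 3, 4, 13, 6, 7, 5, 10, 1, 11, 12, 9]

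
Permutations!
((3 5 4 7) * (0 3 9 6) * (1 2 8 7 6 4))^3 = (0 1 7 6 5 8 4 3 2 9)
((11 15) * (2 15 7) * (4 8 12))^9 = (2 15 11 7)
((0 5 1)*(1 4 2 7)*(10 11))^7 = (0 5 4 2 7 1)(10 11)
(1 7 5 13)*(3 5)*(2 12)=(1 7 3 5 13)(2 12)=[0, 7, 12, 5, 4, 13, 6, 3, 8, 9, 10, 11, 2, 1]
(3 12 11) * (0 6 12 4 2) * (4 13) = (0 6 12 11 3 13 4 2) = [6, 1, 0, 13, 2, 5, 12, 7, 8, 9, 10, 3, 11, 4]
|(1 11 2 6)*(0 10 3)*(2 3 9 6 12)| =|(0 10 9 6 1 11 3)(2 12)| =14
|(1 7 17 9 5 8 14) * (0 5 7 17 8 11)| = 6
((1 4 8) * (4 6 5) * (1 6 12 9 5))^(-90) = (1 12 9 5 4 8 6)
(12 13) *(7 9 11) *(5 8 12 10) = [0, 1, 2, 3, 4, 8, 6, 9, 12, 11, 5, 7, 13, 10] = (5 8 12 13 10)(7 9 11)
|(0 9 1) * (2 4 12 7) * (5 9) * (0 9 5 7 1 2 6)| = |(0 7 6)(1 9 2 4 12)| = 15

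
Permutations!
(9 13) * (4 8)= (4 8)(9 13)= [0, 1, 2, 3, 8, 5, 6, 7, 4, 13, 10, 11, 12, 9]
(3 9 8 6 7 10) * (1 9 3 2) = (1 9 8 6 7 10 2) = [0, 9, 1, 3, 4, 5, 7, 10, 6, 8, 2]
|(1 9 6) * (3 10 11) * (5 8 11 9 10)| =4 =|(1 10 9 6)(3 5 8 11)|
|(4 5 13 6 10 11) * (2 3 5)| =|(2 3 5 13 6 10 11 4)| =8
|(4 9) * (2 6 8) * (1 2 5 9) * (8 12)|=|(1 2 6 12 8 5 9 4)|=8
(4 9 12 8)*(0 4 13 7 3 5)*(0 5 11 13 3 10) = (0 4 9 12 8 3 11 13 7 10) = [4, 1, 2, 11, 9, 5, 6, 10, 3, 12, 0, 13, 8, 7]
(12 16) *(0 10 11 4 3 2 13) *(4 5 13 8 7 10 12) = [12, 1, 8, 2, 3, 13, 6, 10, 7, 9, 11, 5, 16, 0, 14, 15, 4] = (0 12 16 4 3 2 8 7 10 11 5 13)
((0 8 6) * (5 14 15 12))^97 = (0 8 6)(5 14 15 12)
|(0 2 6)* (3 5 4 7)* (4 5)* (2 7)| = 6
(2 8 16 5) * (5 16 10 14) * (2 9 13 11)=(16)(2 8 10 14 5 9 13 11)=[0, 1, 8, 3, 4, 9, 6, 7, 10, 13, 14, 2, 12, 11, 5, 15, 16]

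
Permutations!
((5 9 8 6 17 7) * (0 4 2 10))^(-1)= ((0 4 2 10)(5 9 8 6 17 7))^(-1)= (0 10 2 4)(5 7 17 6 8 9)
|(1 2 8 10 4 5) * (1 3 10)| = 12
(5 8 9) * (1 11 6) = [0, 11, 2, 3, 4, 8, 1, 7, 9, 5, 10, 6] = (1 11 6)(5 8 9)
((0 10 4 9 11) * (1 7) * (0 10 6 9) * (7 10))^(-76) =((0 6 9 11 7 1 10 4))^(-76) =(0 7)(1 6)(4 11)(9 10)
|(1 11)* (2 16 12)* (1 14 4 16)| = 7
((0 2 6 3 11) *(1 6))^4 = ((0 2 1 6 3 11))^4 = (0 3 1)(2 11 6)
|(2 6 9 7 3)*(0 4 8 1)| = 20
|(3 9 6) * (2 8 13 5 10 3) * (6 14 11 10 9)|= |(2 8 13 5 9 14 11 10 3 6)|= 10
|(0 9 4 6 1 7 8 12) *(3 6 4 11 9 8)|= |(0 8 12)(1 7 3 6)(9 11)|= 12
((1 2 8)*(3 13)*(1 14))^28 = ((1 2 8 14)(3 13))^28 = (14)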